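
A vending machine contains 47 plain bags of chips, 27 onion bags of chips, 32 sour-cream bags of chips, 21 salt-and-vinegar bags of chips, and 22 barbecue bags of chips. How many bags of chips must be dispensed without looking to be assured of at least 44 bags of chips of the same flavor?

146

In the worst case we take at most 43 of each flavor, but all 27 onion, all 32 sour-cream, all 21 salt-and-vinegar, and all 22 barbecue (fewer than 43), giving 43 + 27 + 32 + 21 + 22 = 145.
One more bag of chips then forces some flavor to 44, so 145 + 1 = 146.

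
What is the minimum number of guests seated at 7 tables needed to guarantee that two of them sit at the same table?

8

There are 7 tables acting as pigeonholes.
With 7 guests we could place one in each, avoiding any repeat.
One more forces some class to hold 2, so 7 + 1 = 8.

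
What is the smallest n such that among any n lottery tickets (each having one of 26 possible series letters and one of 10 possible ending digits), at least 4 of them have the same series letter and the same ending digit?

There are 26 × 10 = 260 (series letter, ending digit) combinations acting as pigeonholes.
With 260 × 3 = 780 lottery tickets we could place exactly 3 in each, with no (series letter, ending digit) pair reaching 4.
One more forces some (series letter, ending digit) pair to hold 4, so 780 + 1 = 781.

781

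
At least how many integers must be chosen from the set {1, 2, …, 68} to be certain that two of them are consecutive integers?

Partition {1, …, 68} into 34 pairs: {1,2}, {3,4}, …, {67,68}.
Choosing 34 integers — say the 34 even numbers 2, 4, …, 68 — takes one from each pair and avoids the property.
Choosing 35 forces two into the same pair by pigeonhole, and those are consecutive. So 35.

35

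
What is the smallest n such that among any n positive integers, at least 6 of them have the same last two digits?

501

There are 100 possible two-digit endings acting as pigeonholes.
With 100 × 5 = 500 positive integers we could place exactly 5 in each, with no class reaching 6.
One more forces some class to hold 6, so 500 + 1 = 501.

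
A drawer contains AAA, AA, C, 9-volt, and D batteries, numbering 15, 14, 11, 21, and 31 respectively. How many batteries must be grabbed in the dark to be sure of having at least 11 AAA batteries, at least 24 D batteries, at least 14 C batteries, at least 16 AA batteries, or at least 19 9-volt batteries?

Each of the 5 types has its own threshold; avoid all of them simultaneously.
The worst case stops just short of every target: 10 AAA, all 14 AA, all 11 C, 18 9-volt, 23 D — 10 + 14 + 11 + 18 + 23 = 76 batteries.
One more battery must push some type to its target, so 76 + 1 = 77.

77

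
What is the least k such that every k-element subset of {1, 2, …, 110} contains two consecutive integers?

Partition {1, …, 110} into 55 pairs: {1,2}, {3,4}, …, {109,110}.
Choosing 55 integers — say the 55 even numbers 2, 4, …, 110 — takes one from each pair and avoids the property.
Choosing 56 forces two into the same pair by pigeonhole, and those are consecutive. So 56.

56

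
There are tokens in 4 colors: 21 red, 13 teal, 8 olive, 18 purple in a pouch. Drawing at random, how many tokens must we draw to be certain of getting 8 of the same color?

Treat the 4 colors as pigeonholes.
The worst case takes 7 tokens of each color without reaching 8 of any: 4 × 7 = 28.
The next token must bring some color to 8, so 28 + 1 = 29.

29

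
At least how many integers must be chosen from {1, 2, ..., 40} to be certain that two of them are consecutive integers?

Partition {1, …, 40} into 20 pairs: {1,2}, {3,4}, …, {39,40}.
Choosing 20 integers — say the 20 even numbers 2, 4, …, 40 — takes one from each pair and avoids the property.
Choosing 21 forces two into the same pair by pigeonhole, and those are consecutive. So 21.

21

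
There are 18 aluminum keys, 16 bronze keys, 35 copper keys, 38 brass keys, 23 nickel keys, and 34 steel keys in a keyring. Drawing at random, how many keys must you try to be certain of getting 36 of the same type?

Treat the 6 types as pigeonholes.
In the worst case we take at most 35 of each type, but all 18 aluminum, all 16 bronze, all 23 nickel, and all 34 steel (fewer than 35), giving 18 + 16 + 35 + 35 + 23 + 34 = 161.
One more key then forces some type to 36, so 161 + 1 = 162.

162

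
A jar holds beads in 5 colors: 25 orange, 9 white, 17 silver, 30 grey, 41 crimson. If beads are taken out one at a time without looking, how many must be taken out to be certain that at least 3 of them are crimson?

The worst case draws every non-crimson bead first: 25 + 9 + 17 + 30 = 81.
The next 3 draws are then forced to be crimson, giving 81 + 3 = 84.

84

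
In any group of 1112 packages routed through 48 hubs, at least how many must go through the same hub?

The 1112 packages fall into 48 hubs.
If each of the 48 hubs held at most 23, the total would be at most 48 × 23 = 1104 < 1112, a contradiction.
So at least one holds ⌈1112/48⌉ = 24.

24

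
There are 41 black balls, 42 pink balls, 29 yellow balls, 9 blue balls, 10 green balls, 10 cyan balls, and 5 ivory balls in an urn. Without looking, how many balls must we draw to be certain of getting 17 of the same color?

In the worst case we take at most 16 of each color, but all 9 blue, all 10 green, all 10 cyan, and all 5 ivory (fewer than 16), giving 16 + 16 + 16 + 9 + 10 + 10 + 5 = 82.
One more ball then forces some color to 17, so 82 + 1 = 83.

83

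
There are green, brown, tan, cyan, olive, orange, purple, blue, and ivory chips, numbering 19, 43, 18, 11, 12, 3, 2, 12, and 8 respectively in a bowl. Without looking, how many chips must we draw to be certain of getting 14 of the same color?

In the worst case we take at most 13 of each color, but all 11 cyan, all 12 olive, all 3 orange, all 2 purple, all 12 blue, and all 8 ivory (fewer than 13), giving 13 + 13 + 13 + 11 + 12 + 3 + 2 + 12 + 8 = 87.
One more chip then forces some color to 14, so 87 + 1 = 88.

88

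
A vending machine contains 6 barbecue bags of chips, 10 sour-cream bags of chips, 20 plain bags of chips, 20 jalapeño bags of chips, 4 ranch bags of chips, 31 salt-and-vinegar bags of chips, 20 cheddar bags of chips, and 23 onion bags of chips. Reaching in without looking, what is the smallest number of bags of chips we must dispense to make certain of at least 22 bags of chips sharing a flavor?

123

Treat the 8 flavors as pigeonholes.
In the worst case we take at most 21 of each flavor, but all 6 barbecue, all 10 sour-cream, all 20 plain, all 20 jalapeño, all 4 ranch, and all 20 cheddar (fewer than 21), giving 6 + 10 + 20 + 20 + 4 + 21 + 20 + 21 = 122.
One more bag of chips then forces some flavor to 22, so 122 + 1 = 123.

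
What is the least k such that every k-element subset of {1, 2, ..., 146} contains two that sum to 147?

Partition {1, …, 146} into 73 pairs: {1,146}, {2,145}, …, {73,74}.
Choosing 73 integers — say the integers 1 through 73 — takes one from each pair and avoids the property.
Choosing 74 forces two into the same pair by pigeonhole, and those sum to 147. So 74.

74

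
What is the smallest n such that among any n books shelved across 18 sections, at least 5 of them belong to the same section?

73

There are 18 sections acting as pigeonholes.
With 18 × 4 = 72 books we could place exactly 4 in each, with no class reaching 5.
One more forces some class to hold 5, so 72 + 1 = 73.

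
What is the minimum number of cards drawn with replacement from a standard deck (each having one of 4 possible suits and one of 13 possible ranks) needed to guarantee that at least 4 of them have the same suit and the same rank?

There are 4 × 13 = 52 (suit, rank) combinations acting as pigeonholes.
With 52 × 3 = 156 cards drawn with replacement from a standard deck we could place exactly 3 in each, with no (suit, rank) pair reaching 4.
One more forces some (suit, rank) pair to hold 4, so 156 + 1 = 157.

157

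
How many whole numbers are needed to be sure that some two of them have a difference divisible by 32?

Use the pigeonhole principle on residue classes: two integers differ by a multiple of 32 exactly when they share a remainder mod 32.
There are 32 residue classes mod 32, so 32 integers can all lie in distinct classes.
One more integer must repeat a residue, giving a difference divisible by 32. So n = 32 + 1 = 33.

33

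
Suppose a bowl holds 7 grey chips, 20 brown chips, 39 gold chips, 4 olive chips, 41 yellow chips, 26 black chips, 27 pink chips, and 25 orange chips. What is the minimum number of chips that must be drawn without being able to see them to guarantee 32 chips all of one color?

172

Treat the 8 colors as pigeonholes.
In the worst case we take at most 31 of each color, but all 7 grey, all 20 brown, all 4 olive, all 26 black, all 27 pink, and all 25 orange (fewer than 31), giving 7 + 20 + 31 + 4 + 31 + 26 + 27 + 25 = 171.
One more chip then forces some color to 32, so 171 + 1 = 172.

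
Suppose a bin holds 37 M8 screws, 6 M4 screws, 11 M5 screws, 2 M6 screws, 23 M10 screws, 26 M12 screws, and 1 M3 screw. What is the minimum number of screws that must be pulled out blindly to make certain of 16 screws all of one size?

66

Treat the 7 sizes as pigeonholes.
In the worst case we take at most 15 of each size, but all 6 M4, all 11 M5, all 2 M6, and all 1 M3 (fewer than 15), giving 15 + 6 + 11 + 2 + 15 + 15 + 1 = 65.
One more screw then forces some size to 16, so 65 + 1 = 66.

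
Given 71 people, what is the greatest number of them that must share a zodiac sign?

The 71 people fall into 12 zodiac signs.
If each of the 12 zodiac signs held at most 5, the total would be at most 12 × 5 = 60 < 71, a contradiction.
So at least one holds ⌈71/12⌉ = 6.

6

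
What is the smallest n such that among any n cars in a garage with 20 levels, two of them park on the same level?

There are 20 levels acting as pigeonholes.
With 20 cars we could place one in each, avoiding any repeat.
One more forces some class to hold 2, so 20 + 1 = 21.

21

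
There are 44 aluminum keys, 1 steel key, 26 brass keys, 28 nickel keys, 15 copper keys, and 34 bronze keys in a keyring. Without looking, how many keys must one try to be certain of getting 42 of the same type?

146

In the worst case we take at most 41 of each type, but all 1 steel, all 26 brass, all 28 nickel, all 15 copper, and all 34 bronze (fewer than 41), giving 41 + 1 + 26 + 28 + 15 + 34 = 145.
One more key then forces some type to 42, so 145 + 1 = 146.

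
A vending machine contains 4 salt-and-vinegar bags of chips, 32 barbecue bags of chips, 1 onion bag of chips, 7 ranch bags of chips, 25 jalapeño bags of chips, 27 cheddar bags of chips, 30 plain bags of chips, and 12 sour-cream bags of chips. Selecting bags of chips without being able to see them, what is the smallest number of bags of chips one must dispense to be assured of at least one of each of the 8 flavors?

138

The hardest flavor to obtain is onion: we could draw every other bag of chips first — 138 − 1 = 137 bags of chips — without a single onion one.
The next draw must be onion, so 137 + 1 = 138.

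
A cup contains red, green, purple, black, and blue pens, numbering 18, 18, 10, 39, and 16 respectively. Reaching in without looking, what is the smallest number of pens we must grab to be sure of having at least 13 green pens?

The worst case draws every non-green pen first: 18 + 10 + 39 + 16 = 83.
The next 13 draws are then forced to be green, giving 83 + 13 = 96.

96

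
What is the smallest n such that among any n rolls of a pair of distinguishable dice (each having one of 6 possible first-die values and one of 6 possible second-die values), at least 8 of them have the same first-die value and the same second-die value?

253

There are 6 × 6 = 36 (first-die value, second-die value) combinations acting as pigeonholes.
With 36 × 7 = 252 rolls of a pair of distinguishable dice we could place exactly 7 in each, with no (first-die value, second-die value) pair reaching 8.
One more forces some (first-die value, second-die value) pair to hold 8, so 252 + 1 = 253.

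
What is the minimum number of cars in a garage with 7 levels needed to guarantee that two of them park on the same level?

8

There are 7 levels acting as pigeonholes.
With 7 cars we could place one in each, avoiding any repeat.
One more forces some class to hold 2, so 7 + 1 = 8.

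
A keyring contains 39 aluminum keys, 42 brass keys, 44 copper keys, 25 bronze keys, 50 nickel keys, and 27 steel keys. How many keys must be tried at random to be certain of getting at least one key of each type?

203

The hardest type to obtain is bronze: we could draw every other key first — 227 − 25 = 202 keys — without a single bronze one.
The next draw must be bronze, so 202 + 1 = 203.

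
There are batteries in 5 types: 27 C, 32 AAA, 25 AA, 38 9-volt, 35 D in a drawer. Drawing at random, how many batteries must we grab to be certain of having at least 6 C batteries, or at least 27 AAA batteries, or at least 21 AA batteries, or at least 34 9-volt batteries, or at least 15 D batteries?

99

The worst case stops just short of every target: 5 C, 26 AAA, 20 AA, 33 9-volt, 14 D — 5 + 26 + 20 + 33 + 14 = 98 batteries.
One more battery must push some type to its target, so 98 + 1 = 99.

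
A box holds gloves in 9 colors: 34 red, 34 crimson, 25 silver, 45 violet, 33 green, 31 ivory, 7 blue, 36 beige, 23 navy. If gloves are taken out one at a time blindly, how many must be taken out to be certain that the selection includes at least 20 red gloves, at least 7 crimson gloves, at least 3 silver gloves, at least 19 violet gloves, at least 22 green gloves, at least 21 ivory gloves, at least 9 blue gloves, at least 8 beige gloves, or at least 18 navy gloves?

118

The worst case stops just short of every target: 19 red, 6 crimson, 2 silver, 18 violet, 21 green, 20 ivory, all 7 blue, 7 beige, 17 navy — 19 + 6 + 2 + 18 + 21 + 20 + 7 + 7 + 17 = 117 gloves.
One more glove must push some color to its target, so 117 + 1 = 118.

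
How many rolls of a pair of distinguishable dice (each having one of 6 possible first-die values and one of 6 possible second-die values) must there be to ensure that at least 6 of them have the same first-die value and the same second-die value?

181

There are 6 × 6 = 36 (first-die value, second-die value) combinations acting as pigeonholes.
With 36 × 5 = 180 rolls of a pair of distinguishable dice we could place exactly 5 in each, with no (first-die value, second-die value) pair reaching 6.
One more forces some (first-die value, second-die value) pair to hold 6, so 180 + 1 = 181.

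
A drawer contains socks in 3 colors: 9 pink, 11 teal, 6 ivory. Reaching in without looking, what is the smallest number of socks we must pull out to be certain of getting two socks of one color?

4

Treat the 3 colors as pigeonholes.
The worst case takes 1 sock of each color without reaching 2 of any: 3 × 1 = 3.
The next sock must bring some color to 2, so 3 + 1 = 4.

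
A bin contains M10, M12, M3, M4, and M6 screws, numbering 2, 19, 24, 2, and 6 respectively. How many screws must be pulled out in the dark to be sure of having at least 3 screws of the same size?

11

Treat the 5 sizes as pigeonholes.
The worst case takes 2 screws of each size without reaching 3 of any: 5 × 2 = 10.
The next screw must bring some size to 3, so 10 + 1 = 11.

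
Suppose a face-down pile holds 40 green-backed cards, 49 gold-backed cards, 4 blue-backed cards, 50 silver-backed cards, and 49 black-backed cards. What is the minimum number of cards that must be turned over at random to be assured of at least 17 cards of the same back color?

69

Treat the 5 back colors as pigeonholes.
In the worst case we take at most 16 of each back color, but all 4 blue-backed (fewer than 16), giving 16 + 16 + 4 + 16 + 16 = 68.
One more card then forces some back color to 17, so 68 + 1 = 69.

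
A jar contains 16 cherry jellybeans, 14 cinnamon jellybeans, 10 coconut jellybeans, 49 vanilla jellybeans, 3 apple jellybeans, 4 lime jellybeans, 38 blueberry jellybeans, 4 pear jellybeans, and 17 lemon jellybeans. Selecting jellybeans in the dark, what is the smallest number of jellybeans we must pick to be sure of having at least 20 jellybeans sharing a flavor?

107

Treat the 9 flavors as pigeonholes.
In the worst case we take at most 19 of each flavor, but all 16 cherry, all 14 cinnamon, all 10 coconut, all 3 apple, all 4 lime, all 4 pear, and all 17 lemon (fewer than 19), giving 16 + 14 + 10 + 19 + 3 + 4 + 19 + 4 + 17 = 106.
One more jellybean then forces some flavor to 20, so 106 + 1 = 107.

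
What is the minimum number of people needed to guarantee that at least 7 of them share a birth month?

73

There are 12 months of the year acting as pigeonholes.
With 12 × 6 = 72 people we could place exactly 6 in each, with no class reaching 7.
One more forces some class to hold 7, so 72 + 1 = 73.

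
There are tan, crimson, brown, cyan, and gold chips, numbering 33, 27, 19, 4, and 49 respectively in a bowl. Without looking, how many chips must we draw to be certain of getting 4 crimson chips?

109

To avoid crimson chips as long as possible, exhaust the other 4 colors first.
The worst case draws every non-crimson chip first: 33 + 19 + 4 + 49 = 105.
The next 4 draws are then forced to be crimson, giving 105 + 4 = 109.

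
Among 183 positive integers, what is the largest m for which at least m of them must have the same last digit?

19

The 183 positive integers fall into 10 possible last digits.
If each of the 10 possible last digits held at most 18, the total would be at most 10 × 18 = 180 < 183, a contradiction.
So at least one holds ⌈183/10⌉ = 19.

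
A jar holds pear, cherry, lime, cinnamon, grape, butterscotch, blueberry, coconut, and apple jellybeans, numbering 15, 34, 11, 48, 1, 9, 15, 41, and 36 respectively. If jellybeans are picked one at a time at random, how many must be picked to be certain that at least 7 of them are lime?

206

The worst case draws every non-lime jellybean first: 15 + 34 + 48 + 1 + 9 + 15 + 41 + 36 = 199.
The next 7 draws are then forced to be lime, giving 199 + 7 = 206.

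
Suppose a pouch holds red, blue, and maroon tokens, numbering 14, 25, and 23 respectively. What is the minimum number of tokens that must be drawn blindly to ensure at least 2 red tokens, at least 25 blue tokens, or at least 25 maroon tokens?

49

The worst case stops just short of every target: 1 red, 24 blue, all 23 maroon — 1 + 24 + 23 = 48 tokens.
One more token must push some color to its target, so 48 + 1 = 49.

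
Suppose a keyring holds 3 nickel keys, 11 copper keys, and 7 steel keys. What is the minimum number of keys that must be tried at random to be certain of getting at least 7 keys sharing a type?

Treat the 3 types as pigeonholes.
In the worst case we take at most 6 of each type, but all 3 nickel (fewer than 6), giving 3 + 6 + 6 = 15.
One more key then forces some type to 7, so 15 + 1 = 16.

16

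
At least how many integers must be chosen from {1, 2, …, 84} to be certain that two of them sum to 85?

43

Partition {1, …, 84} into 42 pairs: {1,84}, {2,83}, …, {42,43}.
Choosing 42 integers — say the integers 1 through 42 — takes one from each pair and avoids the property.
Choosing 43 forces two into the same pair by pigeonhole, and those sum to 85. So 43.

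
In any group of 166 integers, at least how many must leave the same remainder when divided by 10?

If each of the 10 residue classes modulo 10 held at most 16, the total would be at most 10 × 16 = 160 < 166, a contradiction.
So at least one holds ⌈166/10⌉ = 17.

17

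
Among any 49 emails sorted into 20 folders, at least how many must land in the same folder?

3

If each of the 20 folders held at most 2, the total would be at most 20 × 2 = 40 < 49, a contradiction.
So at least one holds ⌈49/20⌉ = 3.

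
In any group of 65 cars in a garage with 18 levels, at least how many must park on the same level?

If each of the 18 levels held at most 3, the total would be at most 18 × 3 = 54 < 65, a contradiction.
So at least one holds ⌈65/18⌉ = 4.

4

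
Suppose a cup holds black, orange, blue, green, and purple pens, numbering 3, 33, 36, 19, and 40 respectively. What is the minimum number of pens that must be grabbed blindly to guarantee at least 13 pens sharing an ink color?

52

Treat the 5 ink colors as pigeonholes.
In the worst case we take at most 12 of each ink color, but all 3 black (fewer than 12), giving 3 + 12 + 12 + 12 + 12 = 51.
One more pen then forces some ink color to 13, so 51 + 1 = 52.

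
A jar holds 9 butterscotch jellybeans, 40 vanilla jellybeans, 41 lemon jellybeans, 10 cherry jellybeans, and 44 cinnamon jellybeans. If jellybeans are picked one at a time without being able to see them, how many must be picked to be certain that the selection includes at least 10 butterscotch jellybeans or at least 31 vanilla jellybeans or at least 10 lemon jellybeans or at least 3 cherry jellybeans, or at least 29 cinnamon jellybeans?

The worst case stops just short of every target: 9 butterscotch, 30 vanilla, 9 lemon, 2 cherry, 28 cinnamon — 9 + 30 + 9 + 2 + 28 = 78 jellybeans.
One more jellybean must push some flavor to its target, so 78 + 1 = 79.

79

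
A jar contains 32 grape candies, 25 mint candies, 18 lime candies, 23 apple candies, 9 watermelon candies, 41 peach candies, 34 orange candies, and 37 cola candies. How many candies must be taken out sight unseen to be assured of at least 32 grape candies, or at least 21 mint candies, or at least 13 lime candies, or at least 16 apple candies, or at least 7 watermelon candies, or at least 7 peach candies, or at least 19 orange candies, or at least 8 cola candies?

116

Each of the 8 flavors has its own threshold; avoid all of them simultaneously.
The worst case stops just short of every target: 31 grape, 20 mint, 12 lime, 15 apple, 6 watermelon, 6 peach, 18 orange, 7 cola — 31 + 20 + 12 + 15 + 6 + 6 + 18 + 7 = 115 candies.
One more candy must push some flavor to its target, so 115 + 1 = 116.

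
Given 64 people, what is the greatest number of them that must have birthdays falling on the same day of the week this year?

The 64 people fall into 7 days of the week.
If each of the 7 days of the week held at most 9, the total would be at most 7 × 9 = 63 < 64, a contradiction.
So at least one holds ⌈64/7⌉ = 10.

10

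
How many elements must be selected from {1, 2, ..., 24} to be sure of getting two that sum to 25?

Partition {1, …, 24} into 12 pairs: {1,24}, {2,23}, …, {12,13}.
Choosing 12 integers — say the integers 1 through 12 — takes one from each pair and avoids the property.
Choosing 13 forces two into the same pair by pigeonhole, and those sum to 25. So 13.

13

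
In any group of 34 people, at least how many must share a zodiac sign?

If each of the 12 zodiac signs held at most 2, the total would be at most 12 × 2 = 24 < 34, a contradiction.
So at least one holds ⌈34/12⌉ = 3.

3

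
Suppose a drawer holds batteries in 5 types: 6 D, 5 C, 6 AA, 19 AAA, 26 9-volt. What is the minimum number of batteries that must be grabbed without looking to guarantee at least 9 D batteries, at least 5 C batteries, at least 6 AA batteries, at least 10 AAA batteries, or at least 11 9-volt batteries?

35

Each of the 5 types has its own threshold; avoid all of them simultaneously.
The worst case stops just short of every target: all 6 D, 4 C, 5 AA, 9 AAA, 10 9-volt — 6 + 4 + 5 + 9 + 10 = 34 batteries.
One more battery must push some type to its target, so 34 + 1 = 35.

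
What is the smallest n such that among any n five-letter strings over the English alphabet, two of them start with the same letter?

There are 26 possible first letters acting as pigeonholes.
With 26 five-letter strings over the English alphabet we could place one in each, avoiding any repeat.
One more forces some class to hold 2, so 26 + 1 = 27.

27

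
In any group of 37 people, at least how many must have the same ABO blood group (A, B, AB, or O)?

10

The 37 people fall into 4 ABO blood groups.
If each of the 4 ABO blood groups held at most 9, the total would be at most 4 × 9 = 36 < 37, a contradiction.
So at least one holds ⌈37/4⌉ = 10.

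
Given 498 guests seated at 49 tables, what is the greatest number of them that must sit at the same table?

11

If each of the 49 tables held at most 10, the total would be at most 49 × 10 = 490 < 498, a contradiction.
So at least one holds ⌈498/49⌉ = 11.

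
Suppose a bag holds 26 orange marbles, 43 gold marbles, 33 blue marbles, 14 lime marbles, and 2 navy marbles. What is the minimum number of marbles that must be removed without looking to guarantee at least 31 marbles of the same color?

103

In the worst case we take at most 30 of each color, but all 26 orange, all 14 lime, and all 2 navy (fewer than 30), giving 26 + 30 + 30 + 14 + 2 = 102.
One more marble then forces some color to 31, so 102 + 1 = 103.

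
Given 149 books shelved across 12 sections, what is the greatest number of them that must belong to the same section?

13

If each of the 12 sections held at most 12, the total would be at most 12 × 12 = 144 < 149, a contradiction.
So at least one holds ⌈149/12⌉ = 13.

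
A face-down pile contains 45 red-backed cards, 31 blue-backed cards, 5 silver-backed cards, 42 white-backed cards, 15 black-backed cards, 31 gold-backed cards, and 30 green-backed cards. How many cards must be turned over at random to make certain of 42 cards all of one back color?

195

Treat the 7 back colors as pigeonholes.
In the worst case we take at most 41 of each back color, but all 31 blue-backed, all 5 silver-backed, all 15 black-backed, all 31 gold-backed, and all 30 green-backed (fewer than 41), giving 41 + 31 + 5 + 41 + 15 + 31 + 30 = 194.
One more card then forces some back color to 42, so 194 + 1 = 195.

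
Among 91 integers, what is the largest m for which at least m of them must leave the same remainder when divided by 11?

The 91 integers fall into 11 residue classes modulo 11.
If each of the 11 residue classes modulo 11 held at most 8, the total would be at most 11 × 8 = 88 < 91, a contradiction.
So at least one holds ⌈91/11⌉ = 9.

9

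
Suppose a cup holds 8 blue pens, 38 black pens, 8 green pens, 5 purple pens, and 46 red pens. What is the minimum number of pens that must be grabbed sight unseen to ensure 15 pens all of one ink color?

In the worst case we take at most 14 of each ink color, but all 8 blue, all 8 green, and all 5 purple (fewer than 14), giving 8 + 14 + 8 + 5 + 14 = 49.
One more pen then forces some ink color to 15, so 49 + 1 = 50.

50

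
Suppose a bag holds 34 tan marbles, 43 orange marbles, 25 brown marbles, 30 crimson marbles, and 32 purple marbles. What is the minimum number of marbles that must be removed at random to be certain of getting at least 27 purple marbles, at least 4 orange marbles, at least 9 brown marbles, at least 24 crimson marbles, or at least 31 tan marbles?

91

Each of the 5 colors has its own threshold; avoid all of them simultaneously.
The worst case stops just short of every target: 30 tan, 3 orange, 8 brown, 23 crimson, 26 purple — 30 + 3 + 8 + 23 + 26 = 90 marbles.
One more marble must push some color to its target, so 90 + 1 = 91.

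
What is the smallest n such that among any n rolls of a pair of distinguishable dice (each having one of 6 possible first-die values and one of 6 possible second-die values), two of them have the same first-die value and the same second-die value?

37

There are 6 × 6 = 36 (first-die value, second-die value) combinations acting as pigeonholes.
With 36 rolls of a pair of distinguishable dice we could place one in each, avoiding any repeat.
One more forces some (first-die value, second-die value) pair to hold 2, so 36 + 1 = 37.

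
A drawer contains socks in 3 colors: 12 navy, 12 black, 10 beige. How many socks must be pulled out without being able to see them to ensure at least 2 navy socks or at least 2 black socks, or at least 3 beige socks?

5

Each of the 3 colors has its own threshold; avoid all of them simultaneously.
The worst case stops just short of every target: 1 navy, 1 black, 2 beige — 1 + 1 + 2 = 4 socks.
One more sock must push some color to its target, so 4 + 1 = 5.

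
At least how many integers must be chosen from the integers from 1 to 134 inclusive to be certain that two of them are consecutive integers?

Partition {1, …, 134} into 67 pairs: {1,2}, {3,4}, …, {133,134}.
Choosing 67 integers — say the 67 even numbers 2, 4, …, 134 — takes one from each pair and avoids the property.
Choosing 68 forces two into the same pair by pigeonhole, and those are consecutive. So 68.

68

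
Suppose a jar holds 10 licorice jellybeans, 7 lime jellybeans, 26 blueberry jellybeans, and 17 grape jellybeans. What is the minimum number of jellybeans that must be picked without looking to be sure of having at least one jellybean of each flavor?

54

The hardest flavor to obtain is lime: we could draw every other jellybean first — 60 − 7 = 53 jellybeans — without a single lime one.
The next draw must be lime, so 53 + 1 = 54.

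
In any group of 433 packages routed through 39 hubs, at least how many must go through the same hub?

The 433 packages fall into 39 hubs.
If each of the 39 hubs held at most 11, the total would be at most 39 × 11 = 429 < 433, a contradiction.
So at least one holds ⌈433/39⌉ = 12.

12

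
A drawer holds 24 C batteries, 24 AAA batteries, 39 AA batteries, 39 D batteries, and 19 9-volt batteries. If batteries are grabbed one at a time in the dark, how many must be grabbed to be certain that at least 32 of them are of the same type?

In the worst case we take at most 31 of each type, but all 24 C, all 24 AAA, and all 19 9-volt (fewer than 31), giving 24 + 24 + 31 + 31 + 19 = 129.
One more battery then forces some type to 32, so 129 + 1 = 130.

130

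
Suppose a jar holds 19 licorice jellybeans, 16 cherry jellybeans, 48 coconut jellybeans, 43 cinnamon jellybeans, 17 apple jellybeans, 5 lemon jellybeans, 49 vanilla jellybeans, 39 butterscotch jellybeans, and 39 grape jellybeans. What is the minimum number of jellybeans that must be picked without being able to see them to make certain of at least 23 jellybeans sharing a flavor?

168

In the worst case we take at most 22 of each flavor, but all 19 licorice, all 16 cherry, all 17 apple, and all 5 lemon (fewer than 22), giving 19 + 16 + 22 + 22 + 17 + 5 + 22 + 22 + 22 = 167.
One more jellybean then forces some flavor to 23, so 167 + 1 = 168.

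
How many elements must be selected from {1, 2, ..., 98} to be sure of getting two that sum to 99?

Partition {1, …, 98} into 49 pairs: {1,98}, {2,97}, …, {49,50}.
Choosing 49 integers — say the integers 1 through 49 — takes one from each pair and avoids the property.
Choosing 50 forces two into the same pair by pigeonhole, and those sum to 99. So 50.

50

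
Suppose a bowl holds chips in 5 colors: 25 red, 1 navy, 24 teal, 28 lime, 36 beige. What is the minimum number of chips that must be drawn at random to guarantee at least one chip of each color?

The hardest color to obtain is navy: we could draw every other chip first — 114 − 1 = 113 chips — without a single navy one.
The next draw must be navy, so 113 + 1 = 114.

114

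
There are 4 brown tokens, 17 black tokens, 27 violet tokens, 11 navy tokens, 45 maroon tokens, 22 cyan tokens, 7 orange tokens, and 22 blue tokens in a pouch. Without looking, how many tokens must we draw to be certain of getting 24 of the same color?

In the worst case we take at most 23 of each color, but all 4 brown, all 17 black, all 11 navy, all 22 cyan, all 7 orange, and all 22 blue (fewer than 23), giving 4 + 17 + 23 + 11 + 23 + 22 + 7 + 22 = 129.
One more token then forces some color to 24, so 129 + 1 = 130.

130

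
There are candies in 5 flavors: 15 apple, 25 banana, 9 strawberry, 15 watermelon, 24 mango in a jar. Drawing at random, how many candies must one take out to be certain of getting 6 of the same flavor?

26

The worst case takes 5 candies of each flavor without reaching 6 of any: 5 × 5 = 25.
The next candy must bring some flavor to 6, so 25 + 1 = 26.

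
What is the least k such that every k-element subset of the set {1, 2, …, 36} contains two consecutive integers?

19

Partition {1, …, 36} into 18 pairs: {1,2}, {3,4}, …, {35,36}.
Choosing 18 integers — say the 18 even numbers 2, 4, …, 36 — takes one from each pair and avoids the property.
Choosing 19 forces two into the same pair by pigeonhole, and those are consecutive. So 19.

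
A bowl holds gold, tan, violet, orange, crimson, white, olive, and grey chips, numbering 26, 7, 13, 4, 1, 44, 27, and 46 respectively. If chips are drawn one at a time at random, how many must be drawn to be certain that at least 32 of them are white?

The worst case draws every non-white chip first: 26 + 7 + 13 + 4 + 1 + 27 + 46 = 124.
The next 32 draws are then forced to be white, giving 124 + 32 = 156.

156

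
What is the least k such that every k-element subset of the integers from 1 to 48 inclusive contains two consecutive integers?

25

Partition {1, …, 48} into 24 pairs: {1,2}, {3,4}, …, {47,48}.
Choosing 24 integers — say the 24 even numbers 2, 4, …, 48 — takes one from each pair and avoids the property.
Choosing 25 forces two into the same pair by pigeonhole, and those are consecutive. So 25.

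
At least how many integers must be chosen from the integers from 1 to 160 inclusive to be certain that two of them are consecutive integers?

81

Partition {1, …, 160} into 80 pairs: {1,2}, {3,4}, …, {159,160}.
Choosing 80 integers — say the 80 even numbers 2, 4, …, 160 — takes one from each pair and avoids the property.
Choosing 81 forces two into the same pair by pigeonhole, and those are consecutive. So 81.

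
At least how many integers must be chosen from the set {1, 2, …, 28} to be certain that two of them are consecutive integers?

Partition {1, …, 28} into 14 pairs: {1,2}, {3,4}, …, {27,28}.
Choosing 14 integers — say the 14 even numbers 2, 4, …, 28 — takes one from each pair and avoids the property.
Choosing 15 forces two into the same pair by pigeonhole, and those are consecutive. So 15.

15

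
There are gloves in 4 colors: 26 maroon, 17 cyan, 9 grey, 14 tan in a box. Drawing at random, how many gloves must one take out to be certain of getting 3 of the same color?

The worst case takes 2 gloves of each color without reaching 3 of any: 4 × 2 = 8.
The next glove must bring some color to 3, so 8 + 1 = 9.

9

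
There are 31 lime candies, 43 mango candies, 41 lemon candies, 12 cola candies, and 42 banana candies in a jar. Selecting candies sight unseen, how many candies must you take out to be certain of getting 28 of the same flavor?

Treat the 5 flavors as pigeonholes.
In the worst case we take at most 27 of each flavor, but all 12 cola (fewer than 27), giving 27 + 27 + 27 + 12 + 27 = 120.
One more candy then forces some flavor to 28, so 120 + 1 = 121.

121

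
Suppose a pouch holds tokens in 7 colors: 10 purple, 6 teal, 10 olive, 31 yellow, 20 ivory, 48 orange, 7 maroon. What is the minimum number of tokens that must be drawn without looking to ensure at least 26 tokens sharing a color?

104

Treat the 7 colors as pigeonholes.
In the worst case we take at most 25 of each color, but all 10 purple, all 6 teal, all 10 olive, all 20 ivory, and all 7 maroon (fewer than 25), giving 10 + 6 + 10 + 25 + 20 + 25 + 7 = 103.
One more token then forces some color to 26, so 103 + 1 = 104.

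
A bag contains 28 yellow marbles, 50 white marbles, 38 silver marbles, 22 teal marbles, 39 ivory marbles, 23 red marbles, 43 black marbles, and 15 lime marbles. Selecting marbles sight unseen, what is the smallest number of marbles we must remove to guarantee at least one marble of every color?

244

The hardest color to obtain is lime: we could draw every other marble first — 258 − 15 = 243 marbles — without a single lime one.
The next draw must be lime, so 243 + 1 = 244.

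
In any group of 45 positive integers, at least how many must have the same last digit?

5

The 45 positive integers fall into 10 possible last digits.
If each of the 10 possible last digits held at most 4, the total would be at most 10 × 4 = 40 < 45, a contradiction.
So at least one holds ⌈45/10⌉ = 5.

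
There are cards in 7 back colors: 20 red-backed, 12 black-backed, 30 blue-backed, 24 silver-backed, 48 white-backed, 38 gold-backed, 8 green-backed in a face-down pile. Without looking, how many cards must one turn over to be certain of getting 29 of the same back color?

149

In the worst case we take at most 28 of each back color, but all 20 red-backed, all 12 black-backed, all 24 silver-backed, and all 8 green-backed (fewer than 28), giving 20 + 12 + 28 + 24 + 28 + 28 + 8 = 148.
One more card then forces some back color to 29, so 148 + 1 = 149.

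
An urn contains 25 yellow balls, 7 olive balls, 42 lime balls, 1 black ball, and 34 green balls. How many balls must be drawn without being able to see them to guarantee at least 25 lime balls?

To avoid lime balls as long as possible, exhaust the other 4 colors first.
The worst case draws every non-lime ball first: 25 + 7 + 1 + 34 = 67.
The next 25 draws are then forced to be lime, giving 67 + 25 = 92.

92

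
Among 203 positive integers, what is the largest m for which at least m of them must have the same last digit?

The 203 positive integers fall into 10 possible last digits.
If each of the 10 possible last digits held at most 20, the total would be at most 10 × 20 = 200 < 203, a contradiction.
So at least one holds ⌈203/10⌉ = 21.

21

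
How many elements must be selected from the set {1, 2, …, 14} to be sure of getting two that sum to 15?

Partition {1, …, 14} into 7 pairs: {1,14}, {2,13}, …, {7,8}.
Choosing 7 integers — say the integers 1 through 7 — takes one from each pair and avoids the property.
Choosing 8 forces two into the same pair by pigeonhole, and those sum to 15. So 8.

8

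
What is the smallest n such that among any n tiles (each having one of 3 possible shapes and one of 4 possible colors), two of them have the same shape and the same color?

13

There are 3 × 4 = 12 (shape, color) combinations acting as pigeonholes.
With 12 tiles we could place one in each, avoiding any repeat.
One more forces some (shape, color) pair to hold 2, so 12 + 1 = 13.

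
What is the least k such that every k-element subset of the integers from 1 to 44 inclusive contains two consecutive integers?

23

Partition {1, …, 44} into 22 pairs: {1,2}, {3,4}, …, {43,44}.
Choosing 22 integers — say the 22 even numbers 2, 4, …, 44 — takes one from each pair and avoids the property.
Choosing 23 forces two into the same pair by pigeonhole, and those are consecutive. So 23.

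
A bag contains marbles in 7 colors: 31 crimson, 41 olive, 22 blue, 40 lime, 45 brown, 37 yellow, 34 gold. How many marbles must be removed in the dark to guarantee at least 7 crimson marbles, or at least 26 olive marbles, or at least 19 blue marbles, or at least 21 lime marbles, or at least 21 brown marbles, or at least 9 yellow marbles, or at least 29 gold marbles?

126

Each of the 7 colors has its own threshold; avoid all of them simultaneously.
The worst case stops just short of every target: 6 crimson, 25 olive, 18 blue, 20 lime, 20 brown, 8 yellow, 28 gold — 6 + 25 + 18 + 20 + 20 + 8 + 28 = 125 marbles.
One more marble must push some color to its target, so 125 + 1 = 126.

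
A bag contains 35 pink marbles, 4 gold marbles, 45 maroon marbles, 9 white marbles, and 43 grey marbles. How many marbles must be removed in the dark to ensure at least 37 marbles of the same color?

Treat the 5 colors as pigeonholes.
In the worst case we take at most 36 of each color, but all 35 pink, all 4 gold, and all 9 white (fewer than 36), giving 35 + 4 + 36 + 9 + 36 = 120.
One more marble then forces some color to 37, so 120 + 1 = 121.

121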